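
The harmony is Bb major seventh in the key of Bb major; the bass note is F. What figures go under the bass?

F is the fifth of Bb major seventh, so the chord is in second inversion.
A seventh chord in second inversion is figured 6/4/3, conventionally abbreviated 4/3.

4/3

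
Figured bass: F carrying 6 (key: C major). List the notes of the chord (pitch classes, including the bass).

F, A, D

The written figures 6 are shorthand for 6/3: the 3 is implied.
A third above F in this key is A.
A sixth above F in this key is D.
Together with the bass F, this spells D minor in first inversion.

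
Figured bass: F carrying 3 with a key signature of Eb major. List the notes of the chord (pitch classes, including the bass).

The written figures 3 are shorthand for 5/3: the 5 is implied.
A third above F in this key is Ab.
A fifth above F in this key is C.
Together with the bass F, this spells F minor in root position.

F, Ab, C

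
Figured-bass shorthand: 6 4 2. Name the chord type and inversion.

seventh chord, third inversion

Intervals of 6/4/2 above the bass form a seventh chord; the bass is the seventh, so this is third inversion.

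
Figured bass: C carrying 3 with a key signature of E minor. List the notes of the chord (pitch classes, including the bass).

C, E, G

The written figures 3 are shorthand for 5/3: the 5 is implied.
A third above C in this key is E.
A fifth above C in this key is G.
Together with the bass C, this spells C major in root position.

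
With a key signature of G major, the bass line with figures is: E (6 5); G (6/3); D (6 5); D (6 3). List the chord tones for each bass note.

E, G, B, C | G, B, E | D, F#, A, B | D, F#, B

E (6/5/3): E, G, B, C.
G (6/3): G, B, E.
D (6/5/3): D, F#, A, B.
D (6/3): D, F#, B.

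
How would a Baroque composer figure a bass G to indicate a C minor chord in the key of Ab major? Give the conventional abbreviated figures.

G is the fifth of C minor, so the chord is in second inversion.
A triad in second inversion is figured 6/4, conventionally abbreviated 6/4.

6/4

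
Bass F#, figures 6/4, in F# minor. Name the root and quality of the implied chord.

B minor

The figures 6/4 indicate a triad in second inversion.
In second inversion the root lies a fourth above the bass: a fourth above F# in F# minor is B.
The chord tones are F#, B, D, giving B minor.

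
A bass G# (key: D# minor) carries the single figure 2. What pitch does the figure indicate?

Counting 1 letter step above G# lands on A; in D# minor, that letter is A#.

A#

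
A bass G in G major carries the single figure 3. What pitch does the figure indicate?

Counting 2 letter steps above G lands on B; in G major, that letter is B.

B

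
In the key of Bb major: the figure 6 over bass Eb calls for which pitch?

Counting 5 letter steps above Eb lands on C; in Bb major, that letter is C.

C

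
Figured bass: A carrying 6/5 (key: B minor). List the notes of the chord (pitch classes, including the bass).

A, C#, E, F#

The written figures 6/5 are shorthand for 6/5/3: the 3 is implied.
A third above A in this key is C#.
A fifth above A in this key is E.
A sixth above A in this key is F#.
Together with the bass A, this spells F# minor seventh in first inversion.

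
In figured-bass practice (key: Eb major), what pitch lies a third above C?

Eb

Counting 2 letter steps above C lands on E; in Eb major, that letter is Eb.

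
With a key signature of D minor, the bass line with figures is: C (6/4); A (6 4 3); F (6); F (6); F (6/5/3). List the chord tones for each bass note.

C, F, A | A, C, D, F | F, A, D | F, A, D | F, A, C, D

C (6/4): C, F, A.
A (6/4/3): A, C, D, F.
F (6/3): F, A, D.
F (6/3): F, A, D.
F (6/5/3): F, A, C, D.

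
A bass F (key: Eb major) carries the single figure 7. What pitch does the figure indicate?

Counting 6 letter steps above F lands on E; in Eb major, that letter is Eb.

Eb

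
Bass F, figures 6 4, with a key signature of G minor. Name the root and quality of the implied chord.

Bb major

The figures 6 4 indicate a triad in second inversion.
In second inversion the root lies a fourth above the bass: a fourth above F in G minor is Bb.
The chord tones are F, Bb, D, giving Bb major.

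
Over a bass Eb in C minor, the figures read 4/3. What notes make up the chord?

The written figures 4/3 are shorthand for 6/4/3: the 6 is implied.
A third above Eb in this key is G.
A fourth above Eb in this key is Ab.
A sixth above Eb in this key is C.
Together with the bass Eb, this spells Ab major seventh in second inversion.

Eb, G, Ab, C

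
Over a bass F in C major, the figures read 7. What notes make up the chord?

The written figures 7 are shorthand for 7/5/3: the 5/3 are implied.
A third above F in this key is A.
A fifth above F in this key is C.
A seventh above F in this key is E.
Together with the bass F, this spells F major seventh in root position.

F, A, C, E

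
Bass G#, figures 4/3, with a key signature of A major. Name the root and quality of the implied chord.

C# minor seventh

The figures 4/3 indicate a seventh chord in second inversion.
In second inversion the root lies a fourth above the bass: a fourth above G# in A major is C#.
The chord tones are G#, B, C#, E, giving C# minor seventh.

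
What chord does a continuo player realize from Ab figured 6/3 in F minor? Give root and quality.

F minor

The figures 6/3 indicate a triad in first inversion.
In first inversion the root lies a sixth above the bass: a sixth above Ab in F minor is F.
The chord tones are Ab, C, F, giving F minor.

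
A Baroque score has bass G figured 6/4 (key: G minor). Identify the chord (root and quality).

C minor

The figures 6/4 indicate a triad in second inversion.
In second inversion the root lies a fourth above the bass: a fourth above G in G minor is C.
The chord tones are G, C, Eb, giving C minor.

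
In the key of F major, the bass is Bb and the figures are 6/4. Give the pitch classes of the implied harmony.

Bb, E, G

A fourth above Bb in this key is E.
A sixth above Bb in this key is G.
Together with the bass Bb, this spells E diminished in second inversion.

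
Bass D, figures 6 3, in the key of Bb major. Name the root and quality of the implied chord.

The figures 6 3 indicate a triad in first inversion.
In first inversion the root lies a sixth above the bass: a sixth above D in Bb major is Bb.
The chord tones are D, F, Bb, giving Bb major.

Bb major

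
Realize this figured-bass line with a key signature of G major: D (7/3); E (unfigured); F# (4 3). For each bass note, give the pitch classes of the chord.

D, F#, A, C | E, G, B | F#, A, B, D

D (7/5/3): D, F#, A, C.
E (5/3): E, G, B.
F# (6/4/3): F#, A, B, D.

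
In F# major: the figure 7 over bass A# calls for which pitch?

Counting 6 letter steps above A# lands on G; in F# major, that letter is G#.

G#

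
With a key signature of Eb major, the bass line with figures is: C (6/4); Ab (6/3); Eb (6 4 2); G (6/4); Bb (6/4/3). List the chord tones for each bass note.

C, F, Ab | Ab, C, F | Eb, F, Ab, C | G, C, Eb | Bb, D, Eb, G

C (6/4): C, F, Ab.
Ab (6/3): Ab, C, F.
Eb (6/4/2): Eb, F, Ab, C.
G (6/4): G, C, Eb.
Bb (6/4/3): Bb, D, Eb, G.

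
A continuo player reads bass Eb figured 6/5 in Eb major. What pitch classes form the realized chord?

Eb, G, Bb, C

The written figures 6/5 are shorthand for 6/5/3: the 3 is implied.
A third above Eb in this key is G.
A fifth above Eb in this key is Bb.
A sixth above Eb in this key is C.
Together with the bass Eb, this spells C minor seventh in first inversion.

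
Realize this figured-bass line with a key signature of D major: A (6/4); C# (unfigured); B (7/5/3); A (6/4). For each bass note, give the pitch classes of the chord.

A, D, F# | C#, E, G | B, D, F#, A | A, D, F#

A (6/4): A, D, F#.
C# (5/3): C#, E, G.
B (7/5/3): B, D, F#, A.
A (6/4): A, D, F#.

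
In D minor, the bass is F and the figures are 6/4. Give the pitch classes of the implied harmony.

A fourth above F in this key is Bb.
A sixth above F in this key is D.
Together with the bass F, this spells Bb major in second inversion.

F, Bb, D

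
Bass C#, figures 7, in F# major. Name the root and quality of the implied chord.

The figures 7 indicate a seventh chord in root position.
In root position the bass is the root, so the root is C#.
The chord tones are C#, E#, G#, B, giving C# dominant seventh.

C# dominant seventh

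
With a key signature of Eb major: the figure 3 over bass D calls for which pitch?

F

Counting 2 letter steps above D lands on F; in Eb major, that letter is F.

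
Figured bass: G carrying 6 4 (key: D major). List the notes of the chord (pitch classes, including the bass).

A fourth above G in this key is C#.
A sixth above G in this key is E.
Together with the bass G, this spells C# diminished in second inversion.

G, C#, E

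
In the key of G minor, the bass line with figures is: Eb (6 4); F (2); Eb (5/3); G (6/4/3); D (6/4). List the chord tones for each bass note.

Eb (6/4): Eb, A, C.
F (6/4/2): F, G, Bb, D.
Eb (5/3): Eb, G, Bb.
G (6/4/3): G, Bb, C, Eb.
D (6/4): D, G, Bb.

Eb, A, C | F, G, Bb, D | Eb, G, Bb | G, Bb, C, Eb | D, G, Bb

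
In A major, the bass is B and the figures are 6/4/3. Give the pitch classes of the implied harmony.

A third above B in this key is D.
A fourth above B in this key is E.
A sixth above B in this key is G#.
Together with the bass B, this spells E dominant seventh in second inversion.

B, D, E, G#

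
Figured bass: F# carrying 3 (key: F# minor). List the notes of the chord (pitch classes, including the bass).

F#, A, C#

The written figures 3 are shorthand for 5/3: the 5 is implied.
A third above F# in this key is A.
A fifth above F# in this key is C#.
Together with the bass F#, this spells F# minor in root position.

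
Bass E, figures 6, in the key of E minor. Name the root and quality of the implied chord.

C major

The figures 6 indicate a triad in first inversion.
In first inversion the root lies a sixth above the bass: a sixth above E in E minor is C.
The chord tones are E, G, C, giving C major.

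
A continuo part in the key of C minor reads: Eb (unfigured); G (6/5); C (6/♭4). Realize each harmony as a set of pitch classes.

Eb (5/3): Eb, G, Bb.
G (6/5/3): G, Bb, D, Eb.
C (6/b4): C, Fb, Ab.

Eb, G, Bb | G, Bb, D, Eb | C, Fb, Ab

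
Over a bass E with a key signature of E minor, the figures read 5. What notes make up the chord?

The written figures 5 are shorthand for 5/3: the 3 is implied.
A third above E in this key is G.
A fifth above E in this key is B.
Together with the bass E, this spells E minor in root position.

E, G, B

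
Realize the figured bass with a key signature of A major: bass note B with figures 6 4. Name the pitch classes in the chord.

B, E, G#

A fourth above B in this key is E.
A sixth above B in this key is G#.
Together with the bass B, this spells E major in second inversion.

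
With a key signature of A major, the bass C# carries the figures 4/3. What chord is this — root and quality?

F# minor seventh

The figures 4/3 indicate a seventh chord in second inversion.
In second inversion the root lies a fourth above the bass: a fourth above C# in A major is F#.
The chord tones are C#, E, F#, A, giving F# minor seventh.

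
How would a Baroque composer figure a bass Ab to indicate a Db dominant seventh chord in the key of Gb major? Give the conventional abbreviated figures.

Ab is the fifth of Db dominant seventh, so the chord is in second inversion.
A seventh chord in second inversion is figured 6/4/3, conventionally abbreviated 4/3.

4/3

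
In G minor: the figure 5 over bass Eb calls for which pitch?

Bb

Counting 4 letter steps above Eb lands on B; in G minor, that letter is Bb.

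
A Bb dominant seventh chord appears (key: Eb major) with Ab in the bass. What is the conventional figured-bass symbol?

4/2

Ab is the seventh of Bb dominant seventh, so the chord is in third inversion.
A seventh chord in third inversion is figured 6/4/2, conventionally abbreviated 4/2.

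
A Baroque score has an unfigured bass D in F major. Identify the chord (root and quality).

D minor

An unfigured bass indicates a triad in root position.
In root position the bass is the root, so the root is D.
The chord tones are D, F, A, giving D minor.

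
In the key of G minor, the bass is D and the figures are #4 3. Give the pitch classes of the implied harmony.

The written figures #4 3 are shorthand for 6/4/3: the 6 is implied.
A third above D in this key is F.
A fourth above D in this key is G, raised to G# by the sharp.
A sixth above D in this key is Bb.

D, F, G#, Bb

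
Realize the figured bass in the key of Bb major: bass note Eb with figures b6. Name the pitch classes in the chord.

Eb, G, Cb

The written figures b6 are shorthand for 6/3: the 3 is implied.
A third above Eb in this key is G.
A sixth above Eb in this key is C, lowered to Cb by the flat.
Together with the bass Eb, this spells Cb augmented in first inversion.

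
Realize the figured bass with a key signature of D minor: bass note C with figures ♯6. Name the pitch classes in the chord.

The written figures ♯6 are shorthand for 6/3: the 3 is implied.
A third above C in this key is E.
A sixth above C in this key is A, raised to A# by the sharp.

C, E, A#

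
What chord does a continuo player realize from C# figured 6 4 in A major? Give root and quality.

F# minor

The figures 6 4 indicate a triad in second inversion.
In second inversion the root lies a fourth above the bass: a fourth above C# in A major is F#.
The chord tones are C#, F#, A, giving F# minor.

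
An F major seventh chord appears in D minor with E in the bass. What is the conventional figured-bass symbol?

E is the seventh of F major seventh, so the chord is in third inversion.
A seventh chord in third inversion is figured 6/4/2, conventionally abbreviated 4/2.

4/2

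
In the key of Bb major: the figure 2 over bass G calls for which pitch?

Counting 1 letter step above G lands on A; in Bb major, that letter is A.

A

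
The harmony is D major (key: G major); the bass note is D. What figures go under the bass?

no figures

D is the root of D major, so the chord is in root position.
A triad in root position is figured 5/3, conventionally abbreviated (no figures — root-position triad).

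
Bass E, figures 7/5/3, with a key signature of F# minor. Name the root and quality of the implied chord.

E dominant seventh

The figures 7/5/3 indicate a seventh chord in root position.
In root position the bass is the root, so the root is E.
The chord tones are E, G#, B, D, giving E dominant seventh.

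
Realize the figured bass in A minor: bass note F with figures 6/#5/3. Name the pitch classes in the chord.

F, A, C#, D

A third above F in this key is A.
A fifth above F in this key is C, raised to C# by the sharp.
A sixth above F in this key is D.
Together with the bass F, this spells D minor-major seventh in first inversion.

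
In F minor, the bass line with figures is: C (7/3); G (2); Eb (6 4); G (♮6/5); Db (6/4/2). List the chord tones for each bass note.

C (7/5/3): C, Eb, G, Bb.
G (6/4/2): G, Ab, C, Eb.
Eb (6/4): Eb, Ab, C.
G (♮6/5/3): G, Bb, Db, E.
Db (6/4/2): Db, Eb, G, Bb.

C, Eb, G, Bb | G, Ab, C, Eb | Eb, Ab, C | G, Bb, Db, E | Db, Eb, G, Bb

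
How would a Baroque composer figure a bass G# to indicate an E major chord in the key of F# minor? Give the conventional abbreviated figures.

G# is the third of E major, so the chord is in first inversion.
A triad in first inversion is figured 6/3, conventionally abbreviated 6.

6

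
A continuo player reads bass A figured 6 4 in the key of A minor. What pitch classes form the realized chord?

A fourth above A in this key is D.
A sixth above A in this key is F.
Together with the bass A, this spells D minor in second inversion.

A, D, F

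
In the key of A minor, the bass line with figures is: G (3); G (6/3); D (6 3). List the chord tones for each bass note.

G (5/3): G, B, D.
G (6/3): G, B, E.
D (6/3): D, F, B.

G, B, D | G, B, E | D, F, B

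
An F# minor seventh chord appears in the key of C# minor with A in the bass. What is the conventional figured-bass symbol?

A is the third of F# minor seventh, so the chord is in first inversion.
A seventh chord in first inversion is figured 6/5/3, conventionally abbreviated 6/5.

6/5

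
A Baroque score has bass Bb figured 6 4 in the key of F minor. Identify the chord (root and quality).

The figures 6 4 indicate a triad in second inversion.
In second inversion the root lies a fourth above the bass: a fourth above Bb in F minor is Eb.
The chord tones are Bb, Eb, G, giving Eb major.

Eb major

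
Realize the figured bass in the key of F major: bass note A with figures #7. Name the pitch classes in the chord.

The written figures #7 are shorthand for 7/5/3: the 5/3 are implied.
A third above A in this key is C.
A fifth above A in this key is E.
A seventh above A in this key is G, raised to G# by the sharp.
Together with the bass A, this spells A minor-major seventh in root position.

A, C, E, G#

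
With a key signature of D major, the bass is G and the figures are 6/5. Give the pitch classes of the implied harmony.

G, B, D, E

The written figures 6/5 are shorthand for 6/5/3: the 3 is implied.
A third above G in this key is B.
A fifth above G in this key is D.
A sixth above G in this key is E.
Together with the bass G, this spells E minor seventh in first inversion.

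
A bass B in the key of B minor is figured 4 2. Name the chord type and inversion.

seventh chord, third inversion

4 2 is shorthand for 6/4/2.
Intervals of 6/4/2 above the bass form a seventh chord; the bass is the seventh, so this is third inversion.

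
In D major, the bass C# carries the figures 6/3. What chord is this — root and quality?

A major

The figures 6/3 indicate a triad in first inversion.
In first inversion the root lies a sixth above the bass: a sixth above C# in D major is A.
The chord tones are C#, E, A, giving A major.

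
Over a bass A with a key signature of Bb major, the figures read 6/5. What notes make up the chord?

A, C, Eb, F

The written figures 6/5 are shorthand for 6/5/3: the 3 is implied.
A third above A in this key is C.
A fifth above A in this key is Eb.
A sixth above A in this key is F.
Together with the bass A, this spells F dominant seventh in first inversion.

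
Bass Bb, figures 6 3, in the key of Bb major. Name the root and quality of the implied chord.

G minor

The figures 6 3 indicate a triad in first inversion.
In first inversion the root lies a sixth above the bass: a sixth above Bb in Bb major is G.
The chord tones are Bb, D, G, giving G minor.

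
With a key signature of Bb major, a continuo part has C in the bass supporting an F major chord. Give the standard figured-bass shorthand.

6/4

C is the fifth of F major, so the chord is in second inversion.
A triad in second inversion is figured 6/4, conventionally abbreviated 6/4.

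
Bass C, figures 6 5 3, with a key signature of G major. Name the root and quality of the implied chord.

A minor seventh

The figures 6 5 3 indicate a seventh chord in first inversion.
In first inversion the root lies a sixth above the bass: a sixth above C in G major is A.
The chord tones are C, E, G, A, giving A minor seventh.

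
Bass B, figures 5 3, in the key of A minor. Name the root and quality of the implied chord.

B diminished

The figures 5 3 indicate a triad in root position.
In root position the bass is the root, so the root is B.
The chord tones are B, D, F, giving B diminished.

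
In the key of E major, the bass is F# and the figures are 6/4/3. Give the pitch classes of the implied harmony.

A third above F# in this key is A.
A fourth above F# in this key is B.
A sixth above F# in this key is D#.
Together with the bass F#, this spells B dominant seventh in second inversion.

F#, A, B, D#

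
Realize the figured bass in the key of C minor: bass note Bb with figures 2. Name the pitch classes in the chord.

Bb, C, Eb, G

The written figures 2 are shorthand for 6/4/2: the 6/4 are implied.
A second above Bb in this key is C.
A fourth above Bb in this key is Eb.
A sixth above Bb in this key is G.
Together with the bass Bb, this spells C minor seventh in third inversion.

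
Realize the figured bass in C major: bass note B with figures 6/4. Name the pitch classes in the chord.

A fourth above B in this key is E.
A sixth above B in this key is G.
Together with the bass B, this spells E minor in second inversion.

B, E, G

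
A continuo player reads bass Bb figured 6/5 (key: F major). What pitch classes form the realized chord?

Bb, D, F, G

The written figures 6/5 are shorthand for 6/5/3: the 3 is implied.
A third above Bb in this key is D.
A fifth above Bb in this key is F.
A sixth above Bb in this key is G.
Together with the bass Bb, this spells G minor seventh in first inversion.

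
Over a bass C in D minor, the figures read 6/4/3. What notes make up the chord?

A third above C in this key is E.
A fourth above C in this key is F.
A sixth above C in this key is A.
Together with the bass C, this spells F major seventh in second inversion.

C, E, F, A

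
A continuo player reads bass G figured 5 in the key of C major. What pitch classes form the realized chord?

The written figures 5 are shorthand for 5/3: the 3 is implied.
A third above G in this key is B.
A fifth above G in this key is D.
Together with the bass G, this spells G major in root position.

G, B, D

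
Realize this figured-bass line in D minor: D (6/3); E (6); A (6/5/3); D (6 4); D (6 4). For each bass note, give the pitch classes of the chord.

D (6/3): D, F, Bb.
E (6/3): E, G, C.
A (6/5/3): A, C, E, F.
D (6/4): D, G, Bb.
D (6/4): D, G, Bb.

D, F, Bb | E, G, C | A, C, E, F | D, G, Bb | D, G, Bb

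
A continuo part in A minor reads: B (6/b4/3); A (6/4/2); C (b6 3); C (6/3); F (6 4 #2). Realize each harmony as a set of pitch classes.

B, D, Eb, G | A, B, D, F | C, E, Ab | C, E, A | F, G#, B, D

B (6/b4/3): B, D, Eb, G.
A (6/4/2): A, B, D, F.
C (b6/3): C, E, Ab.
C (6/3): C, E, A.
F (6/4/#2): F, G#, B, D.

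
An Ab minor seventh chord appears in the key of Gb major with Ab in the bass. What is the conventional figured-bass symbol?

7

Ab is the root of Ab minor seventh, so the chord is in root position.
A seventh chord in root position is figured 7/5/3, conventionally abbreviated 7.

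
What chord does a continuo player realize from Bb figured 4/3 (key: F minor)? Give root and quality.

Eb dominant seventh

The figures 4/3 indicate a seventh chord in second inversion.
In second inversion the root lies a fourth above the bass: a fourth above Bb in F minor is Eb.
The chord tones are Bb, Db, Eb, G, giving Eb dominant seventh.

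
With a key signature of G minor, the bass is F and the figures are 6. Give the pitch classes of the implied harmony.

The written figures 6 are shorthand for 6/3: the 3 is implied.
A third above F in this key is A.
A sixth above F in this key is D.
Together with the bass F, this spells D minor in first inversion.

F, A, D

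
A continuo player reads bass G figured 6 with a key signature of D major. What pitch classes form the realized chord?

G, B, E

The written figures 6 are shorthand for 6/3: the 3 is implied.
A third above G in this key is B.
A sixth above G in this key is E.
Together with the bass G, this spells E minor in first inversion.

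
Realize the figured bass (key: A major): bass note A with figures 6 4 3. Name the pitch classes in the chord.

A, C#, D, F#

A third above A in this key is C#.
A fourth above A in this key is D.
A sixth above A in this key is F#.
Together with the bass A, this spells D major seventh in second inversion.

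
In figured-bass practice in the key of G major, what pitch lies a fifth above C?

G

Counting 4 letter steps above C lands on G; in G major, that letter is G.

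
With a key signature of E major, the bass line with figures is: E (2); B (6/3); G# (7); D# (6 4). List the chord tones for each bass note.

E, F#, A, C# | B, D#, G# | G#, B, D#, F# | D#, G#, B

E (6/4/2): E, F#, A, C#.
B (6/3): B, D#, G#.
G# (7/5/3): G#, B, D#, F#.
D# (6/4): D#, G#, B.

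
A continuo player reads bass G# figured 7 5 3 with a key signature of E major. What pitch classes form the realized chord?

A third above G# in this key is B.
A fifth above G# in this key is D#.
A seventh above G# in this key is F#.
Together with the bass G#, this spells G# minor seventh in root position.

G#, B, D#, F#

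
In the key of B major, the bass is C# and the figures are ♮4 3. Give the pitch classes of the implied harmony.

C#, E, F, A#

The written figures ♮4 3 are shorthand for 6/4/3: the 6 is implied.
A third above C# in this key is E.
A fourth above C# in this key is F#, made natural (F) by the ♮ figure.
A sixth above C# in this key is A#.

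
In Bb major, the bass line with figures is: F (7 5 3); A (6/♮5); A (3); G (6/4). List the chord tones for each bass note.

F (7/5/3): F, A, C, Eb.
A (6/♮5/3): A, C, E, F.
A (5/3): A, C, Eb.
G (6/4): G, C, Eb.

F, A, C, Eb | A, C, E, F | A, C, Eb | G, C, Eb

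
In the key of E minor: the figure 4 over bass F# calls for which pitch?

Counting 3 letter steps above F# lands on B; in E minor, that letter is B.

B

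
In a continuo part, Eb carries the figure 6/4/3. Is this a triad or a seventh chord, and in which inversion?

seventh chord, second inversion

Intervals of 6/4/3 above the bass form a seventh chord; the bass is the fifth, so this is second inversion.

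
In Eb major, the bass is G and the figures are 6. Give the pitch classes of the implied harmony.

G, Bb, Eb

The written figures 6 are shorthand for 6/3: the 3 is implied.
A third above G in this key is Bb.
A sixth above G in this key is Eb.
Together with the bass G, this spells Eb major in first inversion.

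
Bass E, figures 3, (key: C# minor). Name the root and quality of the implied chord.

The figures 3 indicate a triad in root position.
In root position the bass is the root, so the root is E.
The chord tones are E, G#, B, giving E major.

E major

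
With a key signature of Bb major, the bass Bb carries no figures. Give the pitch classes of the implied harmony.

An unfigured bass implies 5/3.
A third above Bb in this key is D.
A fifth above Bb in this key is F.
Together with the bass Bb, this spells Bb major in root position.

Bb, D, F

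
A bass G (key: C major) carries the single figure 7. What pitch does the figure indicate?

Counting 6 letter steps above G lands on F; in C major, that letter is F.

F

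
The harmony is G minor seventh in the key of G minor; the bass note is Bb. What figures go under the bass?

6/5

Bb is the third of G minor seventh, so the chord is in first inversion.
A seventh chord in first inversion is figured 6/5/3, conventionally abbreviated 6/5.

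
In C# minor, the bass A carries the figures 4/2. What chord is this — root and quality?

B dominant seventh

The figures 4/2 indicate a seventh chord in third inversion.
In third inversion the root lies a second above the bass: a second above A in C# minor is B.
The chord tones are A, B, D#, F#, giving B dominant seventh.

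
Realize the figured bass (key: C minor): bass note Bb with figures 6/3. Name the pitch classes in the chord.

Bb, D, G

A third above Bb in this key is D.
A sixth above Bb in this key is G.
Together with the bass Bb, this spells G minor in first inversion.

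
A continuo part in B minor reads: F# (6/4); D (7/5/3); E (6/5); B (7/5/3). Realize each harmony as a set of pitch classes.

F# (6/4): F#, B, D.
D (7/5/3): D, F#, A, C#.
E (6/5/3): E, G, B, C#.
B (7/5/3): B, D, F#, A.

F#, B, D | D, F#, A, C# | E, G, B, C# | B, D, F#, A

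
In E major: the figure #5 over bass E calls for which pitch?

Counting 4 letter steps above E lands on B; in E major, that letter is B.
The #5 figure raises it a semitone, giving B#.

B#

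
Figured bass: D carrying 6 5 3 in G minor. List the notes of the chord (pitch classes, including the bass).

A third above D in this key is F.
A fifth above D in this key is A.
A sixth above D in this key is Bb.
Together with the bass D, this spells Bb major seventh in first inversion.

D, F, A, Bb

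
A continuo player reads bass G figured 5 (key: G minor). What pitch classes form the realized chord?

G, Bb, D

The written figures 5 are shorthand for 5/3: the 3 is implied.
A third above G in this key is Bb.
A fifth above G in this key is D.
Together with the bass G, this spells G minor in root position.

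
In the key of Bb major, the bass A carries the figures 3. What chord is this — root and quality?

The figures 3 indicate a triad in root position.
In root position the bass is the root, so the root is A.
The chord tones are A, C, Eb, giving A diminished.

A diminished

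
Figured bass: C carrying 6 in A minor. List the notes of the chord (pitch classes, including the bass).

C, E, A

The written figures 6 are shorthand for 6/3: the 3 is implied.
A third above C in this key is E.
A sixth above C in this key is A.
Together with the bass C, this spells A minor in first inversion.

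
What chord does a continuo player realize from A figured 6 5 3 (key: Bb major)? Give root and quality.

F dominant seventh

The figures 6 5 3 indicate a seventh chord in first inversion.
In first inversion the root lies a sixth above the bass: a sixth above A in Bb major is F.
The chord tones are A, C, Eb, F, giving F dominant seventh.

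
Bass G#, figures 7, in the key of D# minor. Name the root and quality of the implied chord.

G# minor seventh

The figures 7 indicate a seventh chord in root position.
In root position the bass is the root, so the root is G#.
The chord tones are G#, B, D#, F#, giving G# minor seventh.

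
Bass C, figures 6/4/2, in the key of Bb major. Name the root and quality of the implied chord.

D minor seventh

The figures 6/4/2 indicate a seventh chord in third inversion.
In third inversion the root lies a second above the bass: a second above C in Bb major is D.
The chord tones are C, D, F, A, giving D minor seventh.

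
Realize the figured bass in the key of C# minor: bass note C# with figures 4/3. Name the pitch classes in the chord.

The written figures 4/3 are shorthand for 6/4/3: the 6 is implied.
A third above C# in this key is E.
A fourth above C# in this key is F#.
A sixth above C# in this key is A.
Together with the bass C#, this spells F# minor seventh in second inversion.

C#, E, F#, A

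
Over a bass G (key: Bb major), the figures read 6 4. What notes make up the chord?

G, C, Eb

A fourth above G in this key is C.
A sixth above G in this key is Eb.
Together with the bass G, this spells C minor in second inversion.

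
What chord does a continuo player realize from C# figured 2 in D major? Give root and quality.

The figures 2 indicate a seventh chord in third inversion.
In third inversion the root lies a second above the bass: a second above C# in D major is D.
The chord tones are C#, D, F#, A, giving D major seventh.

D major seventh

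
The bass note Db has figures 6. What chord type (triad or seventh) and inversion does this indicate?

triad, first inversion

6 is shorthand for 6/3.
Intervals of 6/3 above the bass form a triad; the bass is the third, so this is first inversion.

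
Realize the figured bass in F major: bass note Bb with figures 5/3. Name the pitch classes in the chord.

A third above Bb in this key is D.
A fifth above Bb in this key is F.
Together with the bass Bb, this spells Bb major in root position.

Bb, D, F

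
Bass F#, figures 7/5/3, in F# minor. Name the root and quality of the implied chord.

The figures 7/5/3 indicate a seventh chord in root position.
In root position the bass is the root, so the root is F#.
The chord tones are F#, A, C#, E, giving F# minor seventh.

F# minor seventh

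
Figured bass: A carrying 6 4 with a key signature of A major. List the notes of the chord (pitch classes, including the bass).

A fourth above A in this key is D.
A sixth above A in this key is F#.
Together with the bass A, this spells D major in second inversion.

A, D, F#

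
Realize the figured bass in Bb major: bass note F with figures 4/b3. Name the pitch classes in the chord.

F, Ab, Bb, D

The written figures 4/b3 are shorthand for 6/4/3: the 6 is implied.
A third above F in this key is A, lowered to Ab by the flat.
A fourth above F in this key is Bb.
A sixth above F in this key is D.
Together with the bass F, this spells Bb dominant seventh in second inversion.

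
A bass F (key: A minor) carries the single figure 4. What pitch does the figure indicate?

B

Counting 3 letter steps above F lands on B; in A minor, that letter is B.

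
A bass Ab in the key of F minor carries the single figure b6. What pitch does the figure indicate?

Counting 5 letter steps above Ab lands on F; in F minor, that letter is F.
The b6 figure lowers it a semitone, giving Fb.

Fb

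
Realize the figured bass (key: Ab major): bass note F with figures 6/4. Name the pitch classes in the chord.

A fourth above F in this key is Bb.
A sixth above F in this key is Db.
Together with the bass F, this spells Bb minor in second inversion.

F, Bb, Db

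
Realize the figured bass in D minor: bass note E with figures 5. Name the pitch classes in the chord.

The written figures 5 are shorthand for 5/3: the 3 is implied.
A third above E in this key is G.
A fifth above E in this key is Bb.
Together with the bass E, this spells E diminished in root position.

E, G, Bb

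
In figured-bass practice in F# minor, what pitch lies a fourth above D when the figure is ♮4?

Counting 3 letter steps above D lands on G; in F# minor, that letter is G#.
The ♮4 figure makes it natural, giving G.

G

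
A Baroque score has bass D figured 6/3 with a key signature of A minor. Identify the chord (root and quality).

B diminished

The figures 6/3 indicate a triad in first inversion.
In first inversion the root lies a sixth above the bass: a sixth above D in A minor is B.
The chord tones are D, F, B, giving B diminished.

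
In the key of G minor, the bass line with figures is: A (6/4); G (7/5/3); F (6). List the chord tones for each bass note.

A (6/4): A, D, F.
G (7/5/3): G, Bb, D, F.
F (6/3): F, A, D.

A, D, F | G, Bb, D, F | F, A, D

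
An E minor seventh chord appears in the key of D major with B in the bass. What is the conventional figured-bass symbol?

4/3

B is the fifth of E minor seventh, so the chord is in second inversion.
A seventh chord in second inversion is figured 6/4/3, conventionally abbreviated 4/3.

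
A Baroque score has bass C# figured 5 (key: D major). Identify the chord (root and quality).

C# diminished

The figures 5 indicate a triad in root position.
In root position the bass is the root, so the root is C#.
The chord tones are C#, E, G, giving C# diminished.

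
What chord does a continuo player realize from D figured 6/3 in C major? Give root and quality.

The figures 6/3 indicate a triad in first inversion.
In first inversion the root lies a sixth above the bass: a sixth above D in C major is B.
The chord tones are D, F, B, giving B diminished.

B diminished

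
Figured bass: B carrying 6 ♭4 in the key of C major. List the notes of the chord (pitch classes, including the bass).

B, Eb, G

A fourth above B in this key is E, lowered to Eb by the flat.
A sixth above B in this key is G.
Together with the bass B, this spells Eb augmented in second inversion.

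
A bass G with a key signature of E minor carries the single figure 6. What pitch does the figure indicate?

Counting 5 letter steps above G lands on E; in E minor, that letter is E.

E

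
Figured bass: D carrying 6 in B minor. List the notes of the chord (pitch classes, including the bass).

The written figures 6 are shorthand for 6/3: the 3 is implied.
A third above D in this key is F#.
A sixth above D in this key is B.
Together with the bass D, this spells B minor in first inversion.

D, F#, B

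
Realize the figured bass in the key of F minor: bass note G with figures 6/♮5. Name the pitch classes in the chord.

G, Bb, D, Eb

The written figures 6/♮5 are shorthand for 6/5/3: the 3 is implied.
A third above G in this key is Bb.
A fifth above G in this key is Db, made natural (D) by the ♮ figure.
A sixth above G in this key is Eb.
Together with the bass G, this spells Eb major seventh in first inversion.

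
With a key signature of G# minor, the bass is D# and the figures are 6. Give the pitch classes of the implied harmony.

The written figures 6 are shorthand for 6/3: the 3 is implied.
A third above D# in this key is F#.
A sixth above D# in this key is B.
Together with the bass D#, this spells B major in first inversion.

D#, F#, B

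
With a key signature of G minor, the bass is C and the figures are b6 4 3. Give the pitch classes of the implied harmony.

A third above C in this key is Eb.
A fourth above C in this key is F.
A sixth above C in this key is A, lowered to Ab by the flat.
Together with the bass C, this spells F minor seventh in second inversion.

C, Eb, F, Ab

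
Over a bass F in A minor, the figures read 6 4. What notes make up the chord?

F, B, D

A fourth above F in this key is B.
A sixth above F in this key is D.
Together with the bass F, this spells B diminished in second inversion.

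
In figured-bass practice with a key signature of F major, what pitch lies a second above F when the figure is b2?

Gb

Counting 1 letter step above F lands on G; in F major, that letter is G.
The b2 figure lowers it a semitone, giving Gb.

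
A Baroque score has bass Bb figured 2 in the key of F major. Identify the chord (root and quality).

The figures 2 indicate a seventh chord in third inversion.
In third inversion the root lies a second above the bass: a second above Bb in F major is C.
The chord tones are Bb, C, E, G, giving C dominant seventh.

C dominant seventh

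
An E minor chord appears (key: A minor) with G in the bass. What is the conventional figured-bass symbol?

6

G is the third of E minor, so the chord is in first inversion.
A triad in first inversion is figured 6/3, conventionally abbreviated 6.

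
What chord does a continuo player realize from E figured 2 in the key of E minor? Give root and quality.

The figures 2 indicate a seventh chord in third inversion.
In third inversion the root lies a second above the bass: a second above E in E minor is F#.
The chord tones are E, F#, A, C, giving F# half-diminished seventh.

F# half-diminished seventh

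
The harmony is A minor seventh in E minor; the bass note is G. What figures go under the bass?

G is the seventh of A minor seventh, so the chord is in third inversion.
A seventh chord in third inversion is figured 6/4/2, conventionally abbreviated 4/2.

4/2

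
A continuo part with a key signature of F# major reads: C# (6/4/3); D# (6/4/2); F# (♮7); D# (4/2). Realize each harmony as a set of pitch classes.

C#, E#, F#, A# | D#, E#, G#, B | F#, A#, C#, E | D#, E#, G#, B

C# (6/4/3): C#, E#, F#, A#.
D# (6/4/2): D#, E#, G#, B.
F# (♮7/5/3): F#, A#, C#, E.
D# (6/4/2): D#, E#, G#, B.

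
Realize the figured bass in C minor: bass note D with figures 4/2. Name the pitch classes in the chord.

The written figures 4/2 are shorthand for 6/4/2: the 6 is implied.
A second above D in this key is Eb.
A fourth above D in this key is G.
A sixth above D in this key is Bb.
Together with the bass D, this spells Eb major seventh in third inversion.

D, Eb, G, Bb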